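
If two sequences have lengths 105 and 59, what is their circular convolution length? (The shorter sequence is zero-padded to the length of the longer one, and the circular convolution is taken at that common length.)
Circular convolution (zero-padding the shorter input) has length max(m, n) = max(105, 59) = 105

105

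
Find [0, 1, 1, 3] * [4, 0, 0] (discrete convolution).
y[0] = 0×4 = 0; y[1] = 0×0 + 1×4 = 4; y[2] = 0×0 + 1×0 + 1×4 = 4; y[3] = 1×0 + 1×0 + 3×4 = 12; y[4] = 1×0 + 3×0 = 0; y[5] = 3×0 = 0

[0, 4, 4, 12, 0, 0]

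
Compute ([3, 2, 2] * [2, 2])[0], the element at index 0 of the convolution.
Use y[k] = Σ_i a[i]·b[k-i] at k=0. y[0] = 3×2 = 6

6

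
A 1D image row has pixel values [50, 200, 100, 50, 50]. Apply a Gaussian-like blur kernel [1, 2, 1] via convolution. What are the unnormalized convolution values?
Convolve image row [50, 200, 100, 50, 50] with kernel [1, 2, 1]: y[0] = 50×1 = 50; y[1] = 50×2 + 200×1 = 300; y[2] = 50×1 + 200×2 + 100×1 = 550; y[3] = 200×1 + 100×2 + 50×1 = 450; y[4] = 100×1 + 50×2 + 50×1 = 250; y[5] = 50×1 + 50×2 = 150; y[6] = 50×1 = 50 → [50, 300, 550, 450, 250, 150, 50]. Normalization factor = sum(kernel) = 4.

[50, 300, 550, 450, 250, 150, 50]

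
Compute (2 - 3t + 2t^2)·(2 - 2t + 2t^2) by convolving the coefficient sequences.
Ascending coefficients: a = [2, -3, 2], b = [2, -2, 2]. c[0] = 2×2 = 4; c[1] = 2×-2 + -3×2 = -10; c[2] = 2×2 + -3×-2 + 2×2 = 14; c[3] = -3×2 + 2×-2 = -10; c[4] = 2×2 = 4. Result coefficients: [4, -10, 14, -10, 4] → 4 - 10t + 14t^2 - 10t^3 + 4t^4

4 - 10t + 14t^2 - 10t^3 + 4t^4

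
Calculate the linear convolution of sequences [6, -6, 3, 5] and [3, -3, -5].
y[0] = 6×3 = 18; y[1] = 6×-3 + -6×3 = -36; y[2] = 6×-5 + -6×-3 + 3×3 = -3; y[3] = -6×-5 + 3×-3 + 5×3 = 36; y[4] = 3×-5 + 5×-3 = -30; y[5] = 5×-5 = -25

[18, -36, -3, 36, -30, -25]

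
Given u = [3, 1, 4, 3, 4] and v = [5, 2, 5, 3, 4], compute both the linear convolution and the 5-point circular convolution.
Linear: y_lin[0] = 3×5 = 15; y_lin[1] = 3×2 + 1×5 = 11; y_lin[2] = 3×5 + 1×2 + 4×5 = 37; y_lin[3] = 3×3 + 1×5 + 4×2 + 3×5 = 37; y_lin[4] = 3×4 + 1×3 + 4×5 + 3×2 + 4×5 = 61; y_lin[5] = 1×4 + 4×3 + 3×5 + 4×2 = 39; y_lin[6] = 4×4 + 3×3 + 4×5 = 45; y_lin[7] = 3×4 + 4×3 = 24; y_lin[8] = 4×4 = 16 → [15, 11, 37, 37, 61, 39, 45, 24, 16]. Circular (length 5): y[0] = 3×5 + 1×4 + 4×3 + 3×5 + 4×2 = 54; y[1] = 3×2 + 1×5 + 4×4 + 3×3 + 4×5 = 56; y[2] = 3×5 + 1×2 + 4×5 + 3×4 + 4×3 = 61; y[3] = 3×3 + 1×5 + 4×2 + 3×5 + 4×4 = 53; y[4] = 3×4 + 1×3 + 4×5 + 3×2 + 4×5 = 61 → [54, 56, 61, 53, 61]

Linear: [15, 11, 37, 37, 61, 39, 45, 24, 16], Circular: [54, 56, 61, 53, 61]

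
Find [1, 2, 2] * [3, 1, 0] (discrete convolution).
y[0] = 1×3 = 3; y[1] = 1×1 + 2×3 = 7; y[2] = 1×0 + 2×1 + 2×3 = 8; y[3] = 2×0 + 2×1 = 2; y[4] = 2×0 = 0

[3, 7, 8, 2, 0]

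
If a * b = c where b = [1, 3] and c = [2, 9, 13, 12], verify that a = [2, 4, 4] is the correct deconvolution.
Forward-compute [2, 4, 4] * [1, 3]: c[0] = 2×1 = 2; c[1] = 2×3 + 4×1 = 10; c[2] = 4×3 + 4×1 = 16; c[3] = 4×3 = 12 → [2, 10, 16, 12]. Does not match given c = [2, 9, 13, 12].

Not verified. [2, 4, 4] * [1, 3] = [2, 10, 16, 12], which differs from [2, 9, 13, 12] at index 1.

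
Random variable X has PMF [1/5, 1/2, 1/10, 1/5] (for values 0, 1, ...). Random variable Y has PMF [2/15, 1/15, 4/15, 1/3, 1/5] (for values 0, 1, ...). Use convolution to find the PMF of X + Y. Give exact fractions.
P(X+Y=k) = Σ_i P(X=i)·P(Y=k-i) — a convolution of [1/5, 1/2, 1/10, 1/5] and [2/15, 1/15, 4/15, 1/3, 1/5]. P(X+Y=0) = (1/5)×(2/15) = 2/75; P(X+Y=1) = (1/5)×(1/15) + (1/2)×(2/15) = 1/75 + 1/15 = 2/25; P(X+Y=2) = (1/5)×(4/15) + (1/2)×(1/15) + (1/10)×(2/15) = 4/75 + 1/30 + 1/75 = 1/10; P(X+Y=3) = (1/5)×(1/3) + (1/2)×(4/15) + (1/10)×(1/15) + (1/5)×(2/15) = 1/15 + 2/15 + 1/150 + 2/75 = 7/30; P(X+Y=4) = (1/5)×(1/5) + (1/2)×(1/3) + (1/10)×(4/15) + (1/5)×(1/15) = 1/25 + 1/6 + 2/75 + 1/75 = 37/150; P(X+Y=5) = (1/2)×(1/5) + (1/10)×(1/3) + (1/5)×(4/15) = 1/10 + 1/30 + 4/75 = 14/75; P(X+Y=6) = (1/10)×(1/5) + (1/5)×(1/3) = 1/50 + 1/15 = 13/150; P(X+Y=7) = (1/5)×(1/5) = 1/25. PMF: [2/75, 2/25, 1/10, 7/30, 37/150, 14/75, 13/150, 1/25] (sums to 1 ✓)

[2/75, 2/25, 1/10, 7/30, 37/150, 14/75, 13/150, 1/25]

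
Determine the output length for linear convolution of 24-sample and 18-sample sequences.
Linear/full convolution length: m + n - 1 = 24 + 18 - 1 = 41

41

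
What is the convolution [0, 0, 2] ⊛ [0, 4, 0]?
y[0] = 0×0 = 0; y[1] = 0×4 + 0×0 = 0; y[2] = 0×0 + 0×4 + 2×0 = 0; y[3] = 0×0 + 2×4 = 8; y[4] = 2×0 = 0

[0, 0, 0, 8, 0]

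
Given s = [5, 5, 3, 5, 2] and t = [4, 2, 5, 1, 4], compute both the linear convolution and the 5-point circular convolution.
Linear: y_lin[0] = 5×4 = 20; y_lin[1] = 5×2 + 5×4 = 30; y_lin[2] = 5×5 + 5×2 + 3×4 = 47; y_lin[3] = 5×1 + 5×5 + 3×2 + 5×4 = 56; y_lin[4] = 5×4 + 5×1 + 3×5 + 5×2 + 2×4 = 58; y_lin[5] = 5×4 + 3×1 + 5×5 + 2×2 = 52; y_lin[6] = 3×4 + 5×1 + 2×5 = 27; y_lin[7] = 5×4 + 2×1 = 22; y_lin[8] = 2×4 = 8 → [20, 30, 47, 56, 58, 52, 27, 22, 8]. Circular (length 5): y[0] = 5×4 + 5×4 + 3×1 + 5×5 + 2×2 = 72; y[1] = 5×2 + 5×4 + 3×4 + 5×1 + 2×5 = 57; y[2] = 5×5 + 5×2 + 3×4 + 5×4 + 2×1 = 69; y[3] = 5×1 + 5×5 + 3×2 + 5×4 + 2×4 = 64; y[4] = 5×4 + 5×1 + 3×5 + 5×2 + 2×4 = 58 → [72, 57, 69, 64, 58]

Linear: [20, 30, 47, 56, 58, 52, 27, 22, 8], Circular: [72, 57, 69, 64, 58]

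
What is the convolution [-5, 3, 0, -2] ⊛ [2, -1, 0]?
y[0] = -5×2 = -10; y[1] = -5×-1 + 3×2 = 11; y[2] = -5×0 + 3×-1 + 0×2 = -3; y[3] = 3×0 + 0×-1 + -2×2 = -4; y[4] = 0×0 + -2×-1 = 2; y[5] = -2×0 = 0

[-10, 11, -3, -4, 2, 0]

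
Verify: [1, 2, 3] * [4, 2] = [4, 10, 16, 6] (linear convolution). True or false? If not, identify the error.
Recompute linear convolution of [1, 2, 3] and [4, 2]: y[0] = 1×4 = 4; y[1] = 1×2 + 2×4 = 10; y[2] = 2×2 + 3×4 = 16; y[3] = 3×2 = 6 → [4, 10, 16, 6]. Given [4, 10, 16, 6] matches, so answer: Yes

Yes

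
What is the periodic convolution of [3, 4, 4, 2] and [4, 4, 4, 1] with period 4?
Use y[k] = Σ_j s[j]·t[(k-j) mod 4]. y[0] = 3×4 + 4×1 + 4×4 + 2×4 = 40; y[1] = 3×4 + 4×4 + 4×1 + 2×4 = 40; y[2] = 3×4 + 4×4 + 4×4 + 2×1 = 46; y[3] = 3×1 + 4×4 + 4×4 + 2×4 = 43. Result: [40, 40, 46, 43]

[40, 40, 46, 43]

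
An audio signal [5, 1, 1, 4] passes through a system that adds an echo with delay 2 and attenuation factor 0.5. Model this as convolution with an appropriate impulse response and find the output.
Direct-path + delayed-attenuated-path model → impulse response h = [1, 0, 0.5] (1 at lag 0, 0.5 at lag 2). Output y[n] = x[n] + 0.5·x[n - 2] (with x[n] = 0 outside 0..3): y[0] = 5 + 0.5×0 = 5; y[1] = 1 + 0.5×0 = 1; y[2] = 1 + 0.5×5 = 3.5; y[3] = 4 + 0.5×1 = 4.5; y[4] = 0 + 0.5×1 = 0.5; y[5] = 0 + 0.5×4 = 2.0. So y = [5, 1, 3.5, 4.5, 0.5, 2.0]

[5, 1, 3.5, 4.5, 0.5, 2.0]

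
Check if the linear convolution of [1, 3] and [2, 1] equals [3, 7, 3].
Recompute linear convolution of [1, 3] and [2, 1]: y[0] = 1×2 = 2; y[1] = 1×1 + 3×2 = 7; y[2] = 3×1 = 3 → [2, 7, 3]. Compare to given [3, 7, 3]: they differ at index 0: given 3, correct 2, so answer: No

No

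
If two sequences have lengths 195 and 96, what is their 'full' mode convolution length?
Linear/full convolution length: m + n - 1 = 195 + 96 - 1 = 290

290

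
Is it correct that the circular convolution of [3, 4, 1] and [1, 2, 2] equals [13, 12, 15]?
Recompute circular convolution of [3, 4, 1] and [1, 2, 2]: y[0] = 3×1 + 4×2 + 1×2 = 13; y[1] = 3×2 + 4×1 + 1×2 = 12; y[2] = 3×2 + 4×2 + 1×1 = 15 → [13, 12, 15]. Given [13, 12, 15] matches, so answer: Yes

Yes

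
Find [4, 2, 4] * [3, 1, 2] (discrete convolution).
y[0] = 4×3 = 12; y[1] = 4×1 + 2×3 = 10; y[2] = 4×2 + 2×1 + 4×3 = 22; y[3] = 2×2 + 4×1 = 8; y[4] = 4×2 = 8

[12, 10, 22, 8, 8]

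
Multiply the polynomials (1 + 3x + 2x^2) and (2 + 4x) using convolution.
Ascending coefficients: a = [1, 3, 2], b = [2, 4]. c[0] = 1×2 = 2; c[1] = 1×4 + 3×2 = 10; c[2] = 3×4 + 2×2 = 16; c[3] = 2×4 = 8. Result coefficients: [2, 10, 16, 8] → 2 + 10x + 16x^2 + 8x^3

2 + 10x + 16x^2 + 8x^3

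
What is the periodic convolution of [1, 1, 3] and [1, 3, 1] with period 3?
Use y[k] = Σ_j u[j]·v[(k-j) mod 3]. y[0] = 1×1 + 1×1 + 3×3 = 11; y[1] = 1×3 + 1×1 + 3×1 = 7; y[2] = 1×1 + 1×3 + 3×1 = 7. Result: [11, 7, 7]

[11, 7, 7]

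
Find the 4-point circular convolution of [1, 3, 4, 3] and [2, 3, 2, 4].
Use y[k] = Σ_j f[j]·g[(k-j) mod 4]. y[0] = 1×2 + 3×4 + 4×2 + 3×3 = 31; y[1] = 1×3 + 3×2 + 4×4 + 3×2 = 31; y[2] = 1×2 + 3×3 + 4×2 + 3×4 = 31; y[3] = 1×4 + 3×2 + 4×3 + 3×2 = 28. Result: [31, 31, 31, 28]

[31, 31, 31, 28]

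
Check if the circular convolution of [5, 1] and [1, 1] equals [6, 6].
Recompute circular convolution of [5, 1] and [1, 1]: y[0] = 5×1 + 1×1 = 6; y[1] = 5×1 + 1×1 = 6 → [6, 6]. Given [6, 6] matches, so answer: Yes

Yes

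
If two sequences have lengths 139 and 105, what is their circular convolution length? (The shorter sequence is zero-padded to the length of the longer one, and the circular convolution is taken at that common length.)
Circular convolution (zero-padding the shorter input) has length max(m, n) = max(139, 105) = 139

139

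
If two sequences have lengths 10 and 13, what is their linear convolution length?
Linear/full convolution length: m + n - 1 = 10 + 13 - 1 = 22

22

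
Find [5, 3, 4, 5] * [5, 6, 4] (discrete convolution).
y[0] = 5×5 = 25; y[1] = 5×6 + 3×5 = 45; y[2] = 5×4 + 3×6 + 4×5 = 58; y[3] = 3×4 + 4×6 + 5×5 = 61; y[4] = 4×4 + 5×6 = 46; y[5] = 5×4 = 20

[25, 45, 58, 61, 46, 20]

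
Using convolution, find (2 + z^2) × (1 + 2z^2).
Ascending coefficients: a = [2, 0, 1], b = [1, 0, 2]. c[0] = 2×1 = 2; c[1] = 2×0 + 0×1 = 0; c[2] = 2×2 + 0×0 + 1×1 = 5; c[3] = 0×2 + 1×0 = 0; c[4] = 1×2 = 2. Result coefficients: [2, 0, 5, 0, 2] → 2 + 5z^2 + 2z^4

2 + 5z^2 + 2z^4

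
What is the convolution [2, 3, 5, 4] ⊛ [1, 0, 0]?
y[0] = 2×1 = 2; y[1] = 2×0 + 3×1 = 3; y[2] = 2×0 + 3×0 + 5×1 = 5; y[3] = 3×0 + 5×0 + 4×1 = 4; y[4] = 5×0 + 4×0 = 0; y[5] = 4×0 = 0

[2, 3, 5, 4, 0, 0]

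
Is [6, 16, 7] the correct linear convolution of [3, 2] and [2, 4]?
Recompute linear convolution of [3, 2] and [2, 4]: y[0] = 3×2 = 6; y[1] = 3×4 + 2×2 = 16; y[2] = 2×4 = 8 → [6, 16, 8]. Compare to given [6, 16, 7]: they differ at index 2: given 7, correct 8, so answer: No

No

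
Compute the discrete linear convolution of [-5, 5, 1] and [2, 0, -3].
y[0] = -5×2 = -10; y[1] = -5×0 + 5×2 = 10; y[2] = -5×-3 + 5×0 + 1×2 = 17; y[3] = 5×-3 + 1×0 = -15; y[4] = 1×-3 = -3

[-10, 10, 17, -15, -3]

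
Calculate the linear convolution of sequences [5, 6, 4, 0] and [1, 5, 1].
y[0] = 5×1 = 5; y[1] = 5×5 + 6×1 = 31; y[2] = 5×1 + 6×5 + 4×1 = 39; y[3] = 6×1 + 4×5 + 0×1 = 26; y[4] = 4×1 + 0×5 = 4; y[5] = 0×1 = 0

[5, 31, 39, 26, 4, 0]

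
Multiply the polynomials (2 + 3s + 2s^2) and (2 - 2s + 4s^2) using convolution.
Ascending coefficients: a = [2, 3, 2], b = [2, -2, 4]. c[0] = 2×2 = 4; c[1] = 2×-2 + 3×2 = 2; c[2] = 2×4 + 3×-2 + 2×2 = 6; c[3] = 3×4 + 2×-2 = 8; c[4] = 2×4 = 8. Result coefficients: [4, 2, 6, 8, 8] → 4 + 2s + 6s^2 + 8s^3 + 8s^4

4 + 2s + 6s^2 + 8s^3 + 8s^4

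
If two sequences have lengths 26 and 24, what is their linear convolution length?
Linear/full convolution length: m + n - 1 = 26 + 24 - 1 = 49

49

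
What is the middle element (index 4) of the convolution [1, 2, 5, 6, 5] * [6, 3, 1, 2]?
Use y[k] = Σ_i a[i]·b[k-i] at k=4. y[4] = 2×2 + 5×1 + 6×3 + 5×6 = 57

57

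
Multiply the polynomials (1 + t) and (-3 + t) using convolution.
Ascending coefficients: a = [1, 1], b = [-3, 1]. c[0] = 1×-3 = -3; c[1] = 1×1 + 1×-3 = -2; c[2] = 1×1 = 1. Result coefficients: [-3, -2, 1] → -3 - 2t + t^2

-3 - 2t + t^2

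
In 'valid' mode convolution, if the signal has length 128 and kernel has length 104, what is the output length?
'Valid' mode counts only positions where the kernel fully overlaps the signal: m - n + 1 = 128 - 104 + 1 = 25

25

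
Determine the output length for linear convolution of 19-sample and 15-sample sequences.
Linear/full convolution length: m + n - 1 = 19 + 15 - 1 = 33

33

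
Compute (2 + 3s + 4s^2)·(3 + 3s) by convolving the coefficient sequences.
Ascending coefficients: a = [2, 3, 4], b = [3, 3]. c[0] = 2×3 = 6; c[1] = 2×3 + 3×3 = 15; c[2] = 3×3 + 4×3 = 21; c[3] = 4×3 = 12. Result coefficients: [6, 15, 21, 12] → 6 + 15s + 21s^2 + 12s^3

6 + 15s + 21s^2 + 12s^3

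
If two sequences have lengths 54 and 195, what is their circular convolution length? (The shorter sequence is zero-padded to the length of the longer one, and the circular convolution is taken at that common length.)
Circular convolution (zero-padding the shorter input) has length max(m, n) = max(54, 195) = 195

195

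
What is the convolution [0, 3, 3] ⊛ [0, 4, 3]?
y[0] = 0×0 = 0; y[1] = 0×4 + 3×0 = 0; y[2] = 0×3 + 3×4 + 3×0 = 12; y[3] = 3×3 + 3×4 = 21; y[4] = 3×3 = 9

[0, 0, 12, 21, 9]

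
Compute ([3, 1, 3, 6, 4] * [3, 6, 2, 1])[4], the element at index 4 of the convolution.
Use y[k] = Σ_i a[i]·b[k-i] at k=4. y[4] = 1×1 + 3×2 + 6×6 + 4×3 = 55

55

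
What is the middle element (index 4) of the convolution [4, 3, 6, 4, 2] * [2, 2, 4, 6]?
Use y[k] = Σ_i a[i]·b[k-i] at k=4. y[4] = 3×6 + 6×4 + 4×2 + 2×2 = 54

54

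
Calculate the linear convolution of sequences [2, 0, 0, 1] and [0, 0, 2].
y[0] = 2×0 = 0; y[1] = 2×0 + 0×0 = 0; y[2] = 2×2 + 0×0 + 0×0 = 4; y[3] = 0×2 + 0×0 + 1×0 = 0; y[4] = 0×2 + 1×0 = 0; y[5] = 1×2 = 2

[0, 0, 4, 0, 0, 2]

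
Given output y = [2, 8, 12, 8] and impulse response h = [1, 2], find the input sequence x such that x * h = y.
Deconvolve y=[2, 8, 12, 8] by h=[1, 2]. Since h[0]=1, solve forward: x[0] = y[0] / 1 = 2; x[1] = (y[1] - 2×2) / 1 = 4; x[2] = (y[2] - 4×2) / 1 = 4. So x = [2, 4, 4]. Check by forward convolution: y[0] = 2×1 = 2; y[1] = 2×2 + 4×1 = 8; y[2] = 4×2 + 4×1 = 12; y[3] = 4×2 = 8

[2, 4, 4]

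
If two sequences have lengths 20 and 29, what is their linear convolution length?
Linear/full convolution length: m + n - 1 = 20 + 29 - 1 = 48

48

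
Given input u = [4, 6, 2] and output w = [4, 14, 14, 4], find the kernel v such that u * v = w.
Output length 4 = len(u) + len(v) - 1 ⇒ len(v) = 2. Solve v forward using v[k] = (w[k] - Σ_{i≥1} u[i]·v[k-i]) / u[0]: v[0] = w[0] / u[0] = 4 / 4 = 1; v[1] = (w[1] - 6×1) / u[0] = (14 - 6×1) / 4 = 2. So v = [1, 2]. Forward-check [4, 6, 2] * [1, 2]: w[0] = 4×1 = 4; w[1] = 4×2 + 6×1 = 14; w[2] = 6×2 + 2×1 = 14; w[3] = 2×2 = 4 → [4, 14, 14, 4] ✓

[1, 2]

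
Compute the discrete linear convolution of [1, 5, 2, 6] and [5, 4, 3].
y[0] = 1×5 = 5; y[1] = 1×4 + 5×5 = 29; y[2] = 1×3 + 5×4 + 2×5 = 33; y[3] = 5×3 + 2×4 + 6×5 = 53; y[4] = 2×3 + 6×4 = 30; y[5] = 6×3 = 18

[5, 29, 33, 53, 30, 18]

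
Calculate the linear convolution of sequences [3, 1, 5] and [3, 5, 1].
y[0] = 3×3 = 9; y[1] = 3×5 + 1×3 = 18; y[2] = 3×1 + 1×5 + 5×3 = 23; y[3] = 1×1 + 5×5 = 26; y[4] = 5×1 = 5

[9, 18, 23, 26, 5]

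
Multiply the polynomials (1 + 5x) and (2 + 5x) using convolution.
Ascending coefficients: a = [1, 5], b = [2, 5]. c[0] = 1×2 = 2; c[1] = 1×5 + 5×2 = 15; c[2] = 5×5 = 25. Result coefficients: [2, 15, 25] → 2 + 15x + 25x^2

2 + 15x + 25x^2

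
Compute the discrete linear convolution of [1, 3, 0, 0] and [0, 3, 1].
y[0] = 1×0 = 0; y[1] = 1×3 + 3×0 = 3; y[2] = 1×1 + 3×3 + 0×0 = 10; y[3] = 3×1 + 0×3 + 0×0 = 3; y[4] = 0×1 + 0×3 = 0; y[5] = 0×1 = 0

[0, 3, 10, 3, 0, 0]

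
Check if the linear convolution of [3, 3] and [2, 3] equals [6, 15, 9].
Recompute linear convolution of [3, 3] and [2, 3]: y[0] = 3×2 = 6; y[1] = 3×3 + 3×2 = 15; y[2] = 3×3 = 9 → [6, 15, 9]. Given [6, 15, 9] matches, so answer: Yes

Yes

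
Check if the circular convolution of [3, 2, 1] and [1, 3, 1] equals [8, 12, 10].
Recompute circular convolution of [3, 2, 1] and [1, 3, 1]: y[0] = 3×1 + 2×1 + 1×3 = 8; y[1] = 3×3 + 2×1 + 1×1 = 12; y[2] = 3×1 + 2×3 + 1×1 = 10 → [8, 12, 10]. Given [8, 12, 10] matches, so answer: Yes

Yes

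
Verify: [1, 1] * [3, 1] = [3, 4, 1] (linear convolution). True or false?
Recompute linear convolution of [1, 1] and [3, 1]: y[0] = 1×3 = 3; y[1] = 1×1 + 1×3 = 4; y[2] = 1×1 = 1 → [3, 4, 1]. Given [3, 4, 1] matches, so answer: Yes

Yes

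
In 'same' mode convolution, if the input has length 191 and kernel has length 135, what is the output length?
'Same' mode returns an output with the same length as the input: 191

191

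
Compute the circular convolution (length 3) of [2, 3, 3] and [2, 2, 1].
Use y[k] = Σ_j a[j]·b[(k-j) mod 3]. y[0] = 2×2 + 3×1 + 3×2 = 13; y[1] = 2×2 + 3×2 + 3×1 = 13; y[2] = 2×1 + 3×2 + 3×2 = 14. Result: [13, 13, 14]

[13, 13, 14]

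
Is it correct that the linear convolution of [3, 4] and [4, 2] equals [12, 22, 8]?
Recompute linear convolution of [3, 4] and [4, 2]: y[0] = 3×4 = 12; y[1] = 3×2 + 4×4 = 22; y[2] = 4×2 = 8 → [12, 22, 8]. Given [12, 22, 8] matches, so answer: Yes

Yes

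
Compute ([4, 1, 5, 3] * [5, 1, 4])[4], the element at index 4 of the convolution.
Use y[k] = Σ_i a[i]·b[k-i] at k=4. y[4] = 5×4 + 3×1 = 23

23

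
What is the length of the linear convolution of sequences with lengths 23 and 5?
Linear/full convolution length: m + n - 1 = 23 + 5 - 1 = 27

27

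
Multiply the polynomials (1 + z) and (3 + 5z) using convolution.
Ascending coefficients: a = [1, 1], b = [3, 5]. c[0] = 1×3 = 3; c[1] = 1×5 + 1×3 = 8; c[2] = 1×5 = 5. Result coefficients: [3, 8, 5] → 3 + 8z + 5z^2

3 + 8z + 5z^2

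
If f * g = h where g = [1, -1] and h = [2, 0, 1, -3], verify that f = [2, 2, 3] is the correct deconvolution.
Forward-compute [2, 2, 3] * [1, -1]: h[0] = 2×1 = 2; h[1] = 2×-1 + 2×1 = 0; h[2] = 2×-1 + 3×1 = 1; h[3] = 3×-1 = -3 → [2, 0, 1, -3]. Matches given h = [2, 0, 1, -3], so verified.

Verified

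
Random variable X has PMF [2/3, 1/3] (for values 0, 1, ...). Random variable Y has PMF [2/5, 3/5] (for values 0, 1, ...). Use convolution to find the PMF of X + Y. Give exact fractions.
P(X+Y=k) = Σ_i P(X=i)·P(Y=k-i) — a convolution of [2/3, 1/3] and [2/5, 3/5]. P(X+Y=0) = (2/3)×(2/5) = 4/15; P(X+Y=1) = (2/3)×(3/5) + (1/3)×(2/5) = 2/5 + 2/15 = 8/15; P(X+Y=2) = (1/3)×(3/5) = 1/5. PMF: [4/15, 8/15, 1/5] (sums to 1 ✓)

[4/15, 8/15, 1/5]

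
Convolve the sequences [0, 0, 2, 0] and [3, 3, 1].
y[0] = 0×3 = 0; y[1] = 0×3 + 0×3 = 0; y[2] = 0×1 + 0×3 + 2×3 = 6; y[3] = 0×1 + 2×3 + 0×3 = 6; y[4] = 2×1 + 0×3 = 2; y[5] = 0×1 = 0

[0, 0, 6, 6, 2, 0]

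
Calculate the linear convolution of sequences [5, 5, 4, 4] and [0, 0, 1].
y[0] = 5×0 = 0; y[1] = 5×0 + 5×0 = 0; y[2] = 5×1 + 5×0 + 4×0 = 5; y[3] = 5×1 + 4×0 + 4×0 = 5; y[4] = 4×1 + 4×0 = 4; y[5] = 4×1 = 4

[0, 0, 5, 5, 4, 4]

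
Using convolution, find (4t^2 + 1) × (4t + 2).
Ascending coefficients: a = [1, 0, 4], b = [2, 4]. c[0] = 1×2 = 2; c[1] = 1×4 + 0×2 = 4; c[2] = 0×4 + 4×2 = 8; c[3] = 4×4 = 16. Result coefficients: [2, 4, 8, 16] → 16t^3 + 8t^2 + 4t + 2

16t^3 + 8t^2 + 4t + 2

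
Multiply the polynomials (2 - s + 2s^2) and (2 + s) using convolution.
Ascending coefficients: a = [2, -1, 2], b = [2, 1]. c[0] = 2×2 = 4; c[1] = 2×1 + -1×2 = 0; c[2] = -1×1 + 2×2 = 3; c[3] = 2×1 = 2. Result coefficients: [4, 0, 3, 2] → 4 + 3s^2 + 2s^3

4 + 3s^2 + 2s^3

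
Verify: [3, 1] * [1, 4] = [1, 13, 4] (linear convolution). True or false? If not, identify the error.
Recompute linear convolution of [3, 1] and [1, 4]: y[0] = 3×1 = 3; y[1] = 3×4 + 1×1 = 13; y[2] = 1×4 = 4 → [3, 13, 4]. Compare to given [1, 13, 4]: they differ at index 0: given 1, correct 3, so answer: No

No. Error at index 0: given 1, correct 3.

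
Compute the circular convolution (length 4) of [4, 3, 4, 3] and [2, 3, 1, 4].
Use y[k] = Σ_j f[j]·g[(k-j) mod 4]. y[0] = 4×2 + 3×4 + 4×1 + 3×3 = 33; y[1] = 4×3 + 3×2 + 4×4 + 3×1 = 37; y[2] = 4×1 + 3×3 + 4×2 + 3×4 = 33; y[3] = 4×4 + 3×1 + 4×3 + 3×2 = 37. Result: [33, 37, 33, 37]

[33, 37, 33, 37]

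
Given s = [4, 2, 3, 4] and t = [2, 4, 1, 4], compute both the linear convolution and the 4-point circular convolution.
Linear: y_lin[0] = 4×2 = 8; y_lin[1] = 4×4 + 2×2 = 20; y_lin[2] = 4×1 + 2×4 + 3×2 = 18; y_lin[3] = 4×4 + 2×1 + 3×4 + 4×2 = 38; y_lin[4] = 2×4 + 3×1 + 4×4 = 27; y_lin[5] = 3×4 + 4×1 = 16; y_lin[6] = 4×4 = 16 → [8, 20, 18, 38, 27, 16, 16]. Circular (length 4): y[0] = 4×2 + 2×4 + 3×1 + 4×4 = 35; y[1] = 4×4 + 2×2 + 3×4 + 4×1 = 36; y[2] = 4×1 + 2×4 + 3×2 + 4×4 = 34; y[3] = 4×4 + 2×1 + 3×4 + 4×2 = 38 → [35, 36, 34, 38]

Linear: [8, 20, 18, 38, 27, 16, 16], Circular: [35, 36, 34, 38]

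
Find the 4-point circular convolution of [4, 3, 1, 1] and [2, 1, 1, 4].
Use y[k] = Σ_j s[j]·t[(k-j) mod 4]. y[0] = 4×2 + 3×4 + 1×1 + 1×1 = 22; y[1] = 4×1 + 3×2 + 1×4 + 1×1 = 15; y[2] = 4×1 + 3×1 + 1×2 + 1×4 = 13; y[3] = 4×4 + 3×1 + 1×1 + 1×2 = 22. Result: [22, 15, 13, 22]

[22, 15, 13, 22]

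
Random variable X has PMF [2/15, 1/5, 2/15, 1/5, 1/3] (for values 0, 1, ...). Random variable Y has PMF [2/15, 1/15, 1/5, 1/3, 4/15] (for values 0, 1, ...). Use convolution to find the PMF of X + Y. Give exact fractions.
P(X+Y=k) = Σ_i P(X=i)·P(Y=k-i) — a convolution of [2/15, 1/5, 2/15, 1/5, 1/3] and [2/15, 1/15, 1/5, 1/3, 4/15]. P(X+Y=0) = (2/15)×(2/15) = 4/225; P(X+Y=1) = (2/15)×(1/15) + (1/5)×(2/15) = 2/225 + 2/75 = 8/225; P(X+Y=2) = (2/15)×(1/5) + (1/5)×(1/15) + (2/15)×(2/15) = 2/75 + 1/75 + 4/225 = 13/225; P(X+Y=3) = (2/15)×(1/3) + (1/5)×(1/5) + (2/15)×(1/15) + (1/5)×(2/15) = 2/45 + 1/25 + 2/225 + 2/75 = 3/25; P(X+Y=4) = (2/15)×(4/15) + (1/5)×(1/3) + (2/15)×(1/5) + (1/5)×(1/15) + (1/3)×(2/15) = 8/225 + 1/15 + 2/75 + 1/75 + 2/45 = 14/75; P(X+Y=5) = (1/5)×(4/15) + (2/15)×(1/3) + (1/5)×(1/5) + (1/3)×(1/15) = 4/75 + 2/45 + 1/25 + 1/45 = 4/25; P(X+Y=6) = (2/15)×(4/15) + (1/5)×(1/3) + (1/3)×(1/5) = 8/225 + 1/15 + 1/15 = 38/225; P(X+Y=7) = (1/5)×(4/15) + (1/3)×(1/3) = 4/75 + 1/9 = 37/225; P(X+Y=8) = (1/3)×(4/15) = 4/45. PMF: [4/225, 8/225, 13/225, 3/25, 14/75, 4/25, 38/225, 37/225, 4/45] (sums to 1 ✓)

[4/225, 8/225, 13/225, 3/25, 14/75, 4/25, 38/225, 37/225, 4/45]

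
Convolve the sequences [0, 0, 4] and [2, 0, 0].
y[0] = 0×2 = 0; y[1] = 0×0 + 0×2 = 0; y[2] = 0×0 + 0×0 + 4×2 = 8; y[3] = 0×0 + 4×0 = 0; y[4] = 4×0 = 0

[0, 0, 8, 0, 0]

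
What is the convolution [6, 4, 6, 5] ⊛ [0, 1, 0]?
y[0] = 6×0 = 0; y[1] = 6×1 + 4×0 = 6; y[2] = 6×0 + 4×1 + 6×0 = 4; y[3] = 4×0 + 6×1 + 5×0 = 6; y[4] = 6×0 + 5×1 = 5; y[5] = 5×0 = 0

[0, 6, 4, 6, 5, 0]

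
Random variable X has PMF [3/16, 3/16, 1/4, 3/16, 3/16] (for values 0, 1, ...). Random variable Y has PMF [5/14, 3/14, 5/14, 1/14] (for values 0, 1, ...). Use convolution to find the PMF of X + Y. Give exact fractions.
P(X+Y=k) = Σ_i P(X=i)·P(Y=k-i) — a convolution of [3/16, 3/16, 1/4, 3/16, 3/16] and [5/14, 3/14, 5/14, 1/14]. P(X+Y=0) = (3/16)×(5/14) = 15/224; P(X+Y=1) = (3/16)×(3/14) + (3/16)×(5/14) = 9/224 + 15/224 = 3/28; P(X+Y=2) = (3/16)×(5/14) + (3/16)×(3/14) + (1/4)×(5/14) = 15/224 + 9/224 + 5/56 = 11/56; P(X+Y=3) = (3/16)×(1/14) + (3/16)×(5/14) + (1/4)×(3/14) + (3/16)×(5/14) = 3/224 + 15/224 + 3/56 + 15/224 = 45/224; P(X+Y=4) = (3/16)×(1/14) + (1/4)×(5/14) + (3/16)×(3/14) + (3/16)×(5/14) = 3/224 + 5/56 + 9/224 + 15/224 = 47/224; P(X+Y=5) = (1/4)×(1/14) + (3/16)×(5/14) + (3/16)×(3/14) = 1/56 + 15/224 + 9/224 = 1/8; P(X+Y=6) = (3/16)×(1/14) + (3/16)×(5/14) = 3/224 + 15/224 = 9/112; P(X+Y=7) = (3/16)×(1/14) = 3/224. PMF: [15/224, 3/28, 11/56, 45/224, 47/224, 1/8, 9/112, 3/224] (sums to 1 ✓)

[15/224, 3/28, 11/56, 45/224, 47/224, 1/8, 9/112, 3/224]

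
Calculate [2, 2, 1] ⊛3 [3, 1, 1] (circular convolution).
Use y[k] = Σ_j s[j]·t[(k-j) mod 3]. y[0] = 2×3 + 2×1 + 1×1 = 9; y[1] = 2×1 + 2×3 + 1×1 = 9; y[2] = 2×1 + 2×1 + 1×3 = 7. Result: [9, 9, 7]

[9, 9, 7]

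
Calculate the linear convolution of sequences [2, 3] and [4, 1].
y[0] = 2×4 = 8; y[1] = 2×1 + 3×4 = 14; y[2] = 3×1 = 3

[8, 14, 3]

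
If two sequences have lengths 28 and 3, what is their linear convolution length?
Linear/full convolution length: m + n - 1 = 28 + 3 - 1 = 30

30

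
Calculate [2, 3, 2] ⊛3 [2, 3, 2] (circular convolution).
Use y[k] = Σ_j u[j]·v[(k-j) mod 3]. y[0] = 2×2 + 3×2 + 2×3 = 16; y[1] = 2×3 + 3×2 + 2×2 = 16; y[2] = 2×2 + 3×3 + 2×2 = 17. Result: [16, 16, 17]

[16, 16, 17]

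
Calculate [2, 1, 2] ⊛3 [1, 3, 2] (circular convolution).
Use y[k] = Σ_j u[j]·v[(k-j) mod 3]. y[0] = 2×1 + 1×2 + 2×3 = 10; y[1] = 2×3 + 1×1 + 2×2 = 11; y[2] = 2×2 + 1×3 + 2×1 = 9. Result: [10, 11, 9]

[10, 11, 9]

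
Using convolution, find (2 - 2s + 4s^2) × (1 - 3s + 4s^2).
Ascending coefficients: a = [2, -2, 4], b = [1, -3, 4]. c[0] = 2×1 = 2; c[1] = 2×-3 + -2×1 = -8; c[2] = 2×4 + -2×-3 + 4×1 = 18; c[3] = -2×4 + 4×-3 = -20; c[4] = 4×4 = 16. Result coefficients: [2, -8, 18, -20, 16] → 2 - 8s + 18s^2 - 20s^3 + 16s^4

2 - 8s + 18s^2 - 20s^3 + 16s^4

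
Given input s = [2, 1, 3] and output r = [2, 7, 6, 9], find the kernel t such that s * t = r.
Output length 4 = len(s) + len(t) - 1 ⇒ len(t) = 2. Solve t forward using t[k] = (r[k] - Σ_{i≥1} s[i]·t[k-i]) / s[0]: t[0] = r[0] / s[0] = 2 / 2 = 1; t[1] = (r[1] - 1×1) / s[0] = (7 - 1×1) / 2 = 3. So t = [1, 3]. Forward-check [2, 1, 3] * [1, 3]: r[0] = 2×1 = 2; r[1] = 2×3 + 1×1 = 7; r[2] = 1×3 + 3×1 = 6; r[3] = 3×3 = 9 → [2, 7, 6, 9] ✓

[1, 3]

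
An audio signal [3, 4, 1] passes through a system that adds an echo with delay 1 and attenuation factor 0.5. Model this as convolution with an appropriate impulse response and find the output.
Direct-path + delayed-attenuated-path model → impulse response h = [1, 0.5] (1 at lag 0, 0.5 at lag 1). Output y[n] = x[n] + 0.5·x[n - 1] (with x[n] = 0 outside 0..2): y[0] = 3 + 0.5×0 = 3; y[1] = 4 + 0.5×3 = 5.5; y[2] = 1 + 0.5×4 = 3.0; y[3] = 0 + 0.5×1 = 0.5. So y = [3, 5.5, 3.0, 0.5]

[3, 5.5, 3.0, 0.5]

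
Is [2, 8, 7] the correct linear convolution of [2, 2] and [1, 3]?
Recompute linear convolution of [2, 2] and [1, 3]: y[0] = 2×1 = 2; y[1] = 2×3 + 2×1 = 8; y[2] = 2×3 = 6 → [2, 8, 6]. Compare to given [2, 8, 7]: they differ at index 2: given 7, correct 6, so answer: No

No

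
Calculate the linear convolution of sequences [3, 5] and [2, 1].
y[0] = 3×2 = 6; y[1] = 3×1 + 5×2 = 13; y[2] = 5×1 = 5

[6, 13, 5]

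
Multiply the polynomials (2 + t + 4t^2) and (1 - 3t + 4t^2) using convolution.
Ascending coefficients: a = [2, 1, 4], b = [1, -3, 4]. c[0] = 2×1 = 2; c[1] = 2×-3 + 1×1 = -5; c[2] = 2×4 + 1×-3 + 4×1 = 9; c[3] = 1×4 + 4×-3 = -8; c[4] = 4×4 = 16. Result coefficients: [2, -5, 9, -8, 16] → 2 - 5t + 9t^2 - 8t^3 + 16t^4

2 - 5t + 9t^2 - 8t^3 + 16t^4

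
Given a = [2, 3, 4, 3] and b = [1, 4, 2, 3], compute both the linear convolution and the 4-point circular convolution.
Linear: y_lin[0] = 2×1 = 2; y_lin[1] = 2×4 + 3×1 = 11; y_lin[2] = 2×2 + 3×4 + 4×1 = 20; y_lin[3] = 2×3 + 3×2 + 4×4 + 3×1 = 31; y_lin[4] = 3×3 + 4×2 + 3×4 = 29; y_lin[5] = 4×3 + 3×2 = 18; y_lin[6] = 3×3 = 9 → [2, 11, 20, 31, 29, 18, 9]. Circular (length 4): y[0] = 2×1 + 3×3 + 4×2 + 3×4 = 31; y[1] = 2×4 + 3×1 + 4×3 + 3×2 = 29; y[2] = 2×2 + 3×4 + 4×1 + 3×3 = 29; y[3] = 2×3 + 3×2 + 4×4 + 3×1 = 31 → [31, 29, 29, 31]

Linear: [2, 11, 20, 31, 29, 18, 9], Circular: [31, 29, 29, 31]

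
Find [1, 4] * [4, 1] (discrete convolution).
y[0] = 1×4 = 4; y[1] = 1×1 + 4×4 = 17; y[2] = 4×1 = 4

[4, 17, 4]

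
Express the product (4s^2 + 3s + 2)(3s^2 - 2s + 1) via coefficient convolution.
Ascending coefficients: a = [2, 3, 4], b = [1, -2, 3]. c[0] = 2×1 = 2; c[1] = 2×-2 + 3×1 = -1; c[2] = 2×3 + 3×-2 + 4×1 = 4; c[3] = 3×3 + 4×-2 = 1; c[4] = 4×3 = 12. Result coefficients: [2, -1, 4, 1, 12] → 12s^4 + s^3 + 4s^2 - s + 2

12s^4 + s^3 + 4s^2 - s + 2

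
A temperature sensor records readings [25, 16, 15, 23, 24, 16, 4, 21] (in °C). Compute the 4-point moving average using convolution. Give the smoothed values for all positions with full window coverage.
4-point moving average kernel = [1, 1, 1, 1]. Apply in 'valid' mode (full window coverage): avg[0] = (25 + 16 + 15 + 23) / 4 = 19.75; avg[1] = (16 + 15 + 23 + 24) / 4 = 19.5; avg[2] = (15 + 23 + 24 + 16) / 4 = 19.5; avg[3] = (23 + 24 + 16 + 4) / 4 = 16.75; avg[4] = (24 + 16 + 4 + 21) / 4 = 16.25. Smoothed values: [19.75, 19.5, 19.5, 16.75, 16.25]

[19.75, 19.5, 19.5, 16.75, 16.25]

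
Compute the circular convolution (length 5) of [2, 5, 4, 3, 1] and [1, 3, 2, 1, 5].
Use y[k] = Σ_j u[j]·v[(k-j) mod 5]. y[0] = 2×1 + 5×5 + 4×1 + 3×2 + 1×3 = 40; y[1] = 2×3 + 5×1 + 4×5 + 3×1 + 1×2 = 36; y[2] = 2×2 + 5×3 + 4×1 + 3×5 + 1×1 = 39; y[3] = 2×1 + 5×2 + 4×3 + 3×1 + 1×5 = 32; y[4] = 2×5 + 5×1 + 4×2 + 3×3 + 1×1 = 33. Result: [40, 36, 39, 32, 33]

[40, 36, 39, 32, 33]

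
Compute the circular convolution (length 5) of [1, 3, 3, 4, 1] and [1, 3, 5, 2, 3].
Use y[k] = Σ_j a[j]·b[(k-j) mod 5]. y[0] = 1×1 + 3×3 + 3×2 + 4×5 + 1×3 = 39; y[1] = 1×3 + 3×1 + 3×3 + 4×2 + 1×5 = 28; y[2] = 1×5 + 3×3 + 3×1 + 4×3 + 1×2 = 31; y[3] = 1×2 + 3×5 + 3×3 + 4×1 + 1×3 = 33; y[4] = 1×3 + 3×2 + 3×5 + 4×3 + 1×1 = 37. Result: [39, 28, 31, 33, 37]

[39, 28, 31, 33, 37]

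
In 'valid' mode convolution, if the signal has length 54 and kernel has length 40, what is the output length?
'Valid' mode counts only positions where the kernel fully overlaps the signal: m - n + 1 = 54 - 40 + 1 = 15

15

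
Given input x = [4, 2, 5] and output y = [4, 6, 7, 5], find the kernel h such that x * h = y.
Output length 4 = len(x) + len(h) - 1 ⇒ len(h) = 2. Solve h forward using h[k] = (y[k] - Σ_{i≥1} x[i]·h[k-i]) / x[0]: h[0] = y[0] / x[0] = 4 / 4 = 1; h[1] = (y[1] - 2×1) / x[0] = (6 - 2×1) / 4 = 1. So h = [1, 1]. Forward-check [4, 2, 5] * [1, 1]: y[0] = 4×1 = 4; y[1] = 4×1 + 2×1 = 6; y[2] = 2×1 + 5×1 = 7; y[3] = 5×1 = 5 → [4, 6, 7, 5] ✓

[1, 1]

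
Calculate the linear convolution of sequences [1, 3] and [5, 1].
y[0] = 1×5 = 5; y[1] = 1×1 + 3×5 = 16; y[2] = 3×1 = 3

[5, 16, 3]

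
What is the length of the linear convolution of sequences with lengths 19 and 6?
Linear/full convolution length: m + n - 1 = 19 + 6 - 1 = 24

24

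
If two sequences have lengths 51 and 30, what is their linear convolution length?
Linear/full convolution length: m + n - 1 = 51 + 30 - 1 = 80

80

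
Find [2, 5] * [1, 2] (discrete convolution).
y[0] = 2×1 = 2; y[1] = 2×2 + 5×1 = 9; y[2] = 5×2 = 10

[2, 9, 10]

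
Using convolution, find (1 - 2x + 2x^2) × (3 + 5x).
Ascending coefficients: a = [1, -2, 2], b = [3, 5]. c[0] = 1×3 = 3; c[1] = 1×5 + -2×3 = -1; c[2] = -2×5 + 2×3 = -4; c[3] = 2×5 = 10. Result coefficients: [3, -1, -4, 10] → 3 - x - 4x^2 + 10x^3

3 - x - 4x^2 + 10x^3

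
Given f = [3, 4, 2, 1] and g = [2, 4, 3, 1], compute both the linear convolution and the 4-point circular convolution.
Linear: y_lin[0] = 3×2 = 6; y_lin[1] = 3×4 + 4×2 = 20; y_lin[2] = 3×3 + 4×4 + 2×2 = 29; y_lin[3] = 3×1 + 4×3 + 2×4 + 1×2 = 25; y_lin[4] = 4×1 + 2×3 + 1×4 = 14; y_lin[5] = 2×1 + 1×3 = 5; y_lin[6] = 1×1 = 1 → [6, 20, 29, 25, 14, 5, 1]. Circular (length 4): y[0] = 3×2 + 4×1 + 2×3 + 1×4 = 20; y[1] = 3×4 + 4×2 + 2×1 + 1×3 = 25; y[2] = 3×3 + 4×4 + 2×2 + 1×1 = 30; y[3] = 3×1 + 4×3 + 2×4 + 1×2 = 25 → [20, 25, 30, 25]

Linear: [6, 20, 29, 25, 14, 5, 1], Circular: [20, 25, 30, 25]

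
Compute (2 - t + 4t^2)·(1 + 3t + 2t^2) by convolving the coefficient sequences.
Ascending coefficients: a = [2, -1, 4], b = [1, 3, 2]. c[0] = 2×1 = 2; c[1] = 2×3 + -1×1 = 5; c[2] = 2×2 + -1×3 + 4×1 = 5; c[3] = -1×2 + 4×3 = 10; c[4] = 4×2 = 8. Result coefficients: [2, 5, 5, 10, 8] → 2 + 5t + 5t^2 + 10t^3 + 8t^4

2 + 5t + 5t^2 + 10t^3 + 8t^4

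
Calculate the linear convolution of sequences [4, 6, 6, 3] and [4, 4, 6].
y[0] = 4×4 = 16; y[1] = 4×4 + 6×4 = 40; y[2] = 4×6 + 6×4 + 6×4 = 72; y[3] = 6×6 + 6×4 + 3×4 = 72; y[4] = 6×6 + 3×4 = 48; y[5] = 3×6 = 18

[16, 40, 72, 72, 48, 18]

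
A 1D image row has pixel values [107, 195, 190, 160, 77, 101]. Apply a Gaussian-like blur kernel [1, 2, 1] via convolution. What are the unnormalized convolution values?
Convolve image row [107, 195, 190, 160, 77, 101] with kernel [1, 2, 1]: y[0] = 107×1 = 107; y[1] = 107×2 + 195×1 = 409; y[2] = 107×1 + 195×2 + 190×1 = 687; y[3] = 195×1 + 190×2 + 160×1 = 735; y[4] = 190×1 + 160×2 + 77×1 = 587; y[5] = 160×1 + 77×2 + 101×1 = 415; y[6] = 77×1 + 101×2 = 279; y[7] = 101×1 = 101 → [107, 409, 687, 735, 587, 415, 279, 101]. Normalization factor = sum(kernel) = 4.

[107, 409, 687, 735, 587, 415, 279, 101]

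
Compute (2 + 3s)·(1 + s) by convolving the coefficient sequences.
Ascending coefficients: a = [2, 3], b = [1, 1]. c[0] = 2×1 = 2; c[1] = 2×1 + 3×1 = 5; c[2] = 3×1 = 3. Result coefficients: [2, 5, 3] → 2 + 5s + 3s^2

2 + 5s + 3s^2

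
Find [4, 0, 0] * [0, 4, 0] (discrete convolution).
y[0] = 4×0 = 0; y[1] = 4×4 + 0×0 = 16; y[2] = 4×0 + 0×4 + 0×0 = 0; y[3] = 0×0 + 0×4 = 0; y[4] = 0×0 = 0

[0, 16, 0, 0, 0]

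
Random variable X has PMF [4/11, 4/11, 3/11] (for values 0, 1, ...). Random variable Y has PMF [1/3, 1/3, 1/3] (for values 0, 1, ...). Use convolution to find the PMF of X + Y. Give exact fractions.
P(X+Y=k) = Σ_i P(X=i)·P(Y=k-i) — a convolution of [4/11, 4/11, 3/11] and [1/3, 1/3, 1/3]. P(X+Y=0) = (4/11)×(1/3) = 4/33; P(X+Y=1) = (4/11)×(1/3) + (4/11)×(1/3) = 4/33 + 4/33 = 8/33; P(X+Y=2) = (4/11)×(1/3) + (4/11)×(1/3) + (3/11)×(1/3) = 4/33 + 4/33 + 1/11 = 1/3; P(X+Y=3) = (4/11)×(1/3) + (3/11)×(1/3) = 4/33 + 1/11 = 7/33; P(X+Y=4) = (3/11)×(1/3) = 1/11. PMF: [4/33, 8/33, 1/3, 7/33, 1/11] (sums to 1 ✓)

[4/33, 8/33, 1/3, 7/33, 1/11]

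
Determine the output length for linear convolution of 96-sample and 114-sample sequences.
Linear/full convolution length: m + n - 1 = 96 + 114 - 1 = 209

209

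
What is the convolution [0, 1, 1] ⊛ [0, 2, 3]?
y[0] = 0×0 = 0; y[1] = 0×2 + 1×0 = 0; y[2] = 0×3 + 1×2 + 1×0 = 2; y[3] = 1×3 + 1×2 = 5; y[4] = 1×3 = 3

[0, 0, 2, 5, 3]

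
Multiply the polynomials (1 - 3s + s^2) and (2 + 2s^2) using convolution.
Ascending coefficients: a = [1, -3, 1], b = [2, 0, 2]. c[0] = 1×2 = 2; c[1] = 1×0 + -3×2 = -6; c[2] = 1×2 + -3×0 + 1×2 = 4; c[3] = -3×2 + 1×0 = -6; c[4] = 1×2 = 2. Result coefficients: [2, -6, 4, -6, 2] → 2 - 6s + 4s^2 - 6s^3 + 2s^4

2 - 6s + 4s^2 - 6s^3 + 2s^4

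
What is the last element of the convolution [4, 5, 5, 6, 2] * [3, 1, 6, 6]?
Use y[k] = Σ_i a[i]·b[k-i] at k=7. y[7] = 2×6 = 12

12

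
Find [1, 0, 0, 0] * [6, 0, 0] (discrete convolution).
y[0] = 1×6 = 6; y[1] = 1×0 + 0×6 = 0; y[2] = 1×0 + 0×0 + 0×6 = 0; y[3] = 0×0 + 0×0 + 0×6 = 0; y[4] = 0×0 + 0×0 = 0; y[5] = 0×0 = 0

[6, 0, 0, 0, 0, 0]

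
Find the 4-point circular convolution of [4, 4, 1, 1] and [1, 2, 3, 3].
Use y[k] = Σ_j f[j]·g[(k-j) mod 4]. y[0] = 4×1 + 4×3 + 1×3 + 1×2 = 21; y[1] = 4×2 + 4×1 + 1×3 + 1×3 = 18; y[2] = 4×3 + 4×2 + 1×1 + 1×3 = 24; y[3] = 4×3 + 4×3 + 1×2 + 1×1 = 27. Result: [21, 18, 24, 27]

[21, 18, 24, 27]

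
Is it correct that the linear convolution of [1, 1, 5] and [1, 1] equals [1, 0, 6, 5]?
Recompute linear convolution of [1, 1, 5] and [1, 1]: y[0] = 1×1 = 1; y[1] = 1×1 + 1×1 = 2; y[2] = 1×1 + 5×1 = 6; y[3] = 5×1 = 5 → [1, 2, 6, 5]. Compare to given [1, 0, 6, 5]: they differ at index 1: given 0, correct 2, so answer: No

No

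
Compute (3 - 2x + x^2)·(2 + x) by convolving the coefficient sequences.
Ascending coefficients: a = [3, -2, 1], b = [2, 1]. c[0] = 3×2 = 6; c[1] = 3×1 + -2×2 = -1; c[2] = -2×1 + 1×2 = 0; c[3] = 1×1 = 1. Result coefficients: [6, -1, 0, 1] → 6 - x + x^3

6 - x + x^3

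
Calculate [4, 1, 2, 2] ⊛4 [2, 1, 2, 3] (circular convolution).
Use y[k] = Σ_j f[j]·g[(k-j) mod 4]. y[0] = 4×2 + 1×3 + 2×2 + 2×1 = 17; y[1] = 4×1 + 1×2 + 2×3 + 2×2 = 16; y[2] = 4×2 + 1×1 + 2×2 + 2×3 = 19; y[3] = 4×3 + 1×2 + 2×1 + 2×2 = 20. Result: [17, 16, 19, 20]

[17, 16, 19, 20]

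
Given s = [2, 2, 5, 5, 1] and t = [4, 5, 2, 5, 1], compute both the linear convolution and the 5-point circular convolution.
Linear: y_lin[0] = 2×4 = 8; y_lin[1] = 2×5 + 2×4 = 18; y_lin[2] = 2×2 + 2×5 + 5×4 = 34; y_lin[3] = 2×5 + 2×2 + 5×5 + 5×4 = 59; y_lin[4] = 2×1 + 2×5 + 5×2 + 5×5 + 1×4 = 51; y_lin[5] = 2×1 + 5×5 + 5×2 + 1×5 = 42; y_lin[6] = 5×1 + 5×5 + 1×2 = 32; y_lin[7] = 5×1 + 1×5 = 10; y_lin[8] = 1×1 = 1 → [8, 18, 34, 59, 51, 42, 32, 10, 1]. Circular (length 5): y[0] = 2×4 + 2×1 + 5×5 + 5×2 + 1×5 = 50; y[1] = 2×5 + 2×4 + 5×1 + 5×5 + 1×2 = 50; y[2] = 2×2 + 2×5 + 5×4 + 5×1 + 1×5 = 44; y[3] = 2×5 + 2×2 + 5×5 + 5×4 + 1×1 = 60; y[4] = 2×1 + 2×5 + 5×2 + 5×5 + 1×4 = 51 → [50, 50, 44, 60, 51]

Linear: [8, 18, 34, 59, 51, 42, 32, 10, 1], Circular: [50, 50, 44, 60, 51]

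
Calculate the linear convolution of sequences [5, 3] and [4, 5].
y[0] = 5×4 = 20; y[1] = 5×5 + 3×4 = 37; y[2] = 3×5 = 15

[20, 37, 15]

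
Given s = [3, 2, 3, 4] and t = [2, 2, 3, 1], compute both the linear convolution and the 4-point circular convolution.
Linear: y_lin[0] = 3×2 = 6; y_lin[1] = 3×2 + 2×2 = 10; y_lin[2] = 3×3 + 2×2 + 3×2 = 19; y_lin[3] = 3×1 + 2×3 + 3×2 + 4×2 = 23; y_lin[4] = 2×1 + 3×3 + 4×2 = 19; y_lin[5] = 3×1 + 4×3 = 15; y_lin[6] = 4×1 = 4 → [6, 10, 19, 23, 19, 15, 4]. Circular (length 4): y[0] = 3×2 + 2×1 + 3×3 + 4×2 = 25; y[1] = 3×2 + 2×2 + 3×1 + 4×3 = 25; y[2] = 3×3 + 2×2 + 3×2 + 4×1 = 23; y[3] = 3×1 + 2×3 + 3×2 + 4×2 = 23 → [25, 25, 23, 23]

Linear: [6, 10, 19, 23, 19, 15, 4], Circular: [25, 25, 23, 23]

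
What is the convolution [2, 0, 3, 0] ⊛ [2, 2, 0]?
y[0] = 2×2 = 4; y[1] = 2×2 + 0×2 = 4; y[2] = 2×0 + 0×2 + 3×2 = 6; y[3] = 0×0 + 3×2 + 0×2 = 6; y[4] = 3×0 + 0×2 = 0; y[5] = 0×0 = 0

[4, 4, 6, 6, 0, 0]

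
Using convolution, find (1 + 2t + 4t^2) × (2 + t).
Ascending coefficients: a = [1, 2, 4], b = [2, 1]. c[0] = 1×2 = 2; c[1] = 1×1 + 2×2 = 5; c[2] = 2×1 + 4×2 = 10; c[3] = 4×1 = 4. Result coefficients: [2, 5, 10, 4] → 2 + 5t + 10t^2 + 4t^3

2 + 5t + 10t^2 + 4t^3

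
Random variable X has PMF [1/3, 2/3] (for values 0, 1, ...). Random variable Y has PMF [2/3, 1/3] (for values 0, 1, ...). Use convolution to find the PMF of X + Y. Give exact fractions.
P(X+Y=k) = Σ_i P(X=i)·P(Y=k-i) — a convolution of [1/3, 2/3] and [2/3, 1/3]. P(X+Y=0) = (1/3)×(2/3) = 2/9; P(X+Y=1) = (1/3)×(1/3) + (2/3)×(2/3) = 1/9 + 4/9 = 5/9; P(X+Y=2) = (2/3)×(1/3) = 2/9. PMF: [2/9, 5/9, 2/9] (sums to 1 ✓)

[2/9, 5/9, 2/9]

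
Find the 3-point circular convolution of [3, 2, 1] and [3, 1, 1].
Use y[k] = Σ_j a[j]·b[(k-j) mod 3]. y[0] = 3×3 + 2×1 + 1×1 = 12; y[1] = 3×1 + 2×3 + 1×1 = 10; y[2] = 3×1 + 2×1 + 1×3 = 8. Result: [12, 10, 8]

[12, 10, 8]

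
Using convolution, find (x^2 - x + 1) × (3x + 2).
Ascending coefficients: a = [1, -1, 1], b = [2, 3]. c[0] = 1×2 = 2; c[1] = 1×3 + -1×2 = 1; c[2] = -1×3 + 1×2 = -1; c[3] = 1×3 = 3. Result coefficients: [2, 1, -1, 3] → 3x^3 - x^2 + x + 2

3x^3 - x^2 + x + 2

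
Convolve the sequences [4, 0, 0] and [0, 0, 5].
y[0] = 4×0 = 0; y[1] = 4×0 + 0×0 = 0; y[2] = 4×5 + 0×0 + 0×0 = 20; y[3] = 0×5 + 0×0 = 0; y[4] = 0×5 = 0

[0, 0, 20, 0, 0]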